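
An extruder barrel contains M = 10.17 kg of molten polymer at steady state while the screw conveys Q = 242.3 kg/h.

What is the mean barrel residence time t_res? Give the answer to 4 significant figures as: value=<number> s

value=151.1 s

Q_s = Q / 3600 = 242.3 / 3600 = 0.0673056 kg/s
t_res = M / Q_s = 10.17 ÷ 0.0673056 = 151.102 s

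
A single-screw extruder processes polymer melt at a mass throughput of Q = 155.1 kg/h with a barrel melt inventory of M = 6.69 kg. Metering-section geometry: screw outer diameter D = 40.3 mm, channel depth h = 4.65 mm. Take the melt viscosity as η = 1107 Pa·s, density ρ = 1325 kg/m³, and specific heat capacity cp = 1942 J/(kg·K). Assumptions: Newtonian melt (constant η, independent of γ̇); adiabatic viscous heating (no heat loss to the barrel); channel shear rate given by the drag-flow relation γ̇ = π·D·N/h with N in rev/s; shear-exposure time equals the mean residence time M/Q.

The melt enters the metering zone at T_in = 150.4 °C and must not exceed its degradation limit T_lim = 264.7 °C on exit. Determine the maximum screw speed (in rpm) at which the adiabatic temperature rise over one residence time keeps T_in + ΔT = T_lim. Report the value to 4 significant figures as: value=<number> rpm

Convert throughput: Q = 155.1 kg/h = 155.1/3600 = 0.0430833 kg/s
Mean residence time: t_res = M/Q_s = 6.69 kg / 0.0430833 kg/s = 155.28 s
Geometry in SI: D = 40.3 mm → 0.0403 m, h = 4.65 mm → 0.00465 m
ΔT_a = T_lim − T_in = 264.7 °C − 150.4 °C = 114.3 K
γ̇_max² = ΔT_a·ρ·cp/(η·t_res) = 114.3·1325·1942/(1107·155.28) = 1710.99 s⁻²
Take the square root: γ̇_max = √(1710.99) = 41.3641 s⁻¹
N_max = γ̇_max·h / (π·D) = 41.3641 · 0.00465 / (π · 0.0403) = 1.51922 rev/s = 91.1534 rpm

value=91.15 rpm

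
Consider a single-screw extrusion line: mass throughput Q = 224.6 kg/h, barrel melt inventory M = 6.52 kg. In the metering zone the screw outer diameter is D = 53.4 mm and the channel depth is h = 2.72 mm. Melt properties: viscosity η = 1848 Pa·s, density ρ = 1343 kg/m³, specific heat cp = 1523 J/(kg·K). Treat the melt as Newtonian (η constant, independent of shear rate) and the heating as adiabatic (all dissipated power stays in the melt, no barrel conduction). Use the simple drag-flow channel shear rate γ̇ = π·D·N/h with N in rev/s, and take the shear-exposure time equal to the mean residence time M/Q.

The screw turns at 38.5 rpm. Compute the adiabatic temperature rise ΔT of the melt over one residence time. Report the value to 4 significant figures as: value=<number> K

value=147.9 K

Throughput in SI: Q_s = 224.6 kg/h ÷ 3600 s/h = 0.0623889 kg/s
t_res = M / Q_s = 6.52 / 0.0623889 = 104.506 s
Geometry in metres: D = 53.4 mm → 0.0534 m, h = 2.72 mm → 0.00272 m; screw speed N = 38.5 rpm = 0.641667 rev/s
Shear rate: γ̇ = πDN/h = π·0.0534·0.641667/0.00272 = 39.576 s⁻¹
ΔT = η·γ̇²·t_res / (ρ·cp) = 1848 · (39.576)² · 104.506 / (1343 · 1523) = 147.887 K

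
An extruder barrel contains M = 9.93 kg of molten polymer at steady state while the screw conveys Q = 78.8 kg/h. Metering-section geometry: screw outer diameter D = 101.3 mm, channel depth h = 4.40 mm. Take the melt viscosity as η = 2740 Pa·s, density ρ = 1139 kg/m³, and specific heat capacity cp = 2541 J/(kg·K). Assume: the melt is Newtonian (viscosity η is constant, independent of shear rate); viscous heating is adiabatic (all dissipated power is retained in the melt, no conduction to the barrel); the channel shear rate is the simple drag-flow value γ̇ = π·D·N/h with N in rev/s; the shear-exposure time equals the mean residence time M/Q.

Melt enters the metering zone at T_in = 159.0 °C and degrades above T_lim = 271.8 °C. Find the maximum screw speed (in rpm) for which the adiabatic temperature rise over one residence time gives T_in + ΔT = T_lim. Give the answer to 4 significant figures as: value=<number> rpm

value=13.44 rpm

Convert throughput: Q = 78.8 kg/h = 78.8/3600 = 0.0218889 kg/s
Mean residence time: t_res = M/Q_s = 9.93 kg / 0.0218889 kg/s = 453.655 s
D = 101.3 mm = 0.1013 m;  h = 4.40 mm = 0.0044 m
ΔT_a = T_lim − T_in = 271.8 °C − 159.0 °C = 112.8 K
γ̇_max² = ΔT_a·ρ·cp/(η·t_res) = 112.8·1139·2541/(2740·453.655) = 262.64 s⁻²
γ̇_max = √262.64 = 16.2062 s⁻¹
N_max = γ̇_max·h / (π·D) = 16.2062 · 0.0044 / (π · 0.1013) = 0.224065 rev/s = 13.4439 rpm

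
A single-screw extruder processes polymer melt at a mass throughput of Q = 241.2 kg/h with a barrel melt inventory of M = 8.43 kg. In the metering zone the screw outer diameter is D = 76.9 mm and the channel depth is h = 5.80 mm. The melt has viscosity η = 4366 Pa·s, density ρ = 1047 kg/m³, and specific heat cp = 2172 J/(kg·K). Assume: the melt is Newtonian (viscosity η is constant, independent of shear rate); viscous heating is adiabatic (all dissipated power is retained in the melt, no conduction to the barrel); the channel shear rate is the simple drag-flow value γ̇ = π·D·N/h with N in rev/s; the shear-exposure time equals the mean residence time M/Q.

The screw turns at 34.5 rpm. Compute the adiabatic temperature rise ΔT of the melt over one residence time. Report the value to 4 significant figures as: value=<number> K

Q_s = Q / 3600 = 241.2 / 3600 = 0.067 kg/s
t_res = M / Q_s = 8.43 / 0.067 = 125.821 s
Geometry in metres: D = 76.9 mm → 0.0769 m, h = 5.80 mm → 0.0058 m; screw speed N = 34.5 rpm = 0.575 rev/s
Shear rate: γ̇ = πDN/h = π·0.0769·0.575/0.0058 = 23.9506 s⁻¹
Adiabatic rise: ΔT = η γ̇² t_res / (ρ cp) = 4366·(23.9506)²·125.821 / (1047·2172) = 138.568 K

value=138.6 K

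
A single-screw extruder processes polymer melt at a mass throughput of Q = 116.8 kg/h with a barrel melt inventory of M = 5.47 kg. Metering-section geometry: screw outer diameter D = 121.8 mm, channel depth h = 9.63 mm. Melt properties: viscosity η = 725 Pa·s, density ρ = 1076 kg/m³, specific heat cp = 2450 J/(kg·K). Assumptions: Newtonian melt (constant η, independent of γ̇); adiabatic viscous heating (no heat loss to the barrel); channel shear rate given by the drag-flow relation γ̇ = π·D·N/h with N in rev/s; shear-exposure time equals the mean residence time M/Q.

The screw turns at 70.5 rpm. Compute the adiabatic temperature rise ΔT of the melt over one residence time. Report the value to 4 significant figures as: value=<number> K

value=101.1 K

Q_s = Q / 3600 = 116.8 / 3600 = 0.0324444 kg/s
t_res = M / Q_s = 5.47 ÷ 0.0324444 = 168.596 s
Geometry in metres: D = 121.8 mm → 0.1218 m, h = 9.63 mm → 0.00963 m; screw speed N = 70.5 rpm = 1.175 rev/s
γ̇ = π D N / h = (π)(0.1218)(1.175) / 0.00963 = 46.6884 s⁻¹
Adiabatic rise: ΔT = η γ̇² t_res / (ρ cp) = 725·(46.6884)²·168.596 / (1076·2450) = 101.07 K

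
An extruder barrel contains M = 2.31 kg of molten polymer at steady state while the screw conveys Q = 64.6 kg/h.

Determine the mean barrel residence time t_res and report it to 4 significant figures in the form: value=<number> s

value=128.7 s

Q_s = Q / 3600 = 64.6 / 3600 = 0.0179444 kg/s
Mean residence time: t_res = M/Q_s = 2.31 kg / 0.0179444 kg/s = 128.731 s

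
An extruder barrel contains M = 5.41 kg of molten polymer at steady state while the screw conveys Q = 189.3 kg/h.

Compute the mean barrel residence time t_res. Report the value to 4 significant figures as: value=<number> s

Convert throughput: Q = 189.3 kg/h = 189.3/3600 = 0.0525833 kg/s
t_res = M / Q_s = 5.41 ÷ 0.0525833 = 102.884 s

value=102.9 s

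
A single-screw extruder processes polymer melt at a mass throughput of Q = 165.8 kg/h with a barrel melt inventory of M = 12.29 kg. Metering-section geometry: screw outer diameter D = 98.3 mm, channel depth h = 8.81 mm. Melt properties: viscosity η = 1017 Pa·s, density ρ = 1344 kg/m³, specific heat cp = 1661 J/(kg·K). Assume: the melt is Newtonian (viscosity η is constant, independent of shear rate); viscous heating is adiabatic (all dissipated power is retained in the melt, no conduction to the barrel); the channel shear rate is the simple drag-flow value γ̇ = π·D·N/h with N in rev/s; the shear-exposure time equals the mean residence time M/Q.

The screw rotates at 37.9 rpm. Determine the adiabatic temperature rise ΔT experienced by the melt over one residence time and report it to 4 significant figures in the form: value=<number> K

value=59.60 K

Q_s = Q / 3600 = 165.8 / 3600 = 0.0460556 kg/s
t_res = M / Q_s = 12.29 ÷ 0.0460556 = 266.852 s
D = 98.3 mm = 0.0983 m;  h = 8.81 mm = 0.00881 m;  N = 37.9 rpm / 60 = 0.631667 rev/s
γ̇ = π·D·N / h = π · 0.0983 · 0.631667 / 0.00881 = 22.1419 s⁻¹
ΔT = η·γ̇²·t_res/(ρ·cp) = [1017 × 22.1419² × 266.852] / [1344 × 1661] = 59.6009 K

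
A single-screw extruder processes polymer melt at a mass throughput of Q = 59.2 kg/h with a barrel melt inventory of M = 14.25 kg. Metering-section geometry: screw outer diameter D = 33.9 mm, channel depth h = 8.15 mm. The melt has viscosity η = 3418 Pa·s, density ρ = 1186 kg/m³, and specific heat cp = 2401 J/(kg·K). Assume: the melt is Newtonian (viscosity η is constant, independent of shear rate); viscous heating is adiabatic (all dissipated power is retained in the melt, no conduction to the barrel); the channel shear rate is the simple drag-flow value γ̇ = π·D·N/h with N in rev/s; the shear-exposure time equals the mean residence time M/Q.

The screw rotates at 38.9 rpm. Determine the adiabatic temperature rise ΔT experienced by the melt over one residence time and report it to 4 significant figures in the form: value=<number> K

value=74.66 K

Convert throughput: Q = 59.2 kg/h = 59.2/3600 = 0.0164444 kg/s
Mean residence time: t_res = M/Q_s = 14.25 kg / 0.0164444 kg/s = 866.554 s
Convert to SI: D = 0.0339 m, h = 0.00815 m, N = 38.9/60 = 0.648333 rev/s
γ̇ = π·D·N / h = π · 0.0339 · 0.648333 / 0.00815 = 8.47209 s⁻¹
ΔT = η·γ̇²·t_res/(ρ·cp) = [3418 × 8.47209² × 866.554] / [1186 × 2401] = 74.6572 K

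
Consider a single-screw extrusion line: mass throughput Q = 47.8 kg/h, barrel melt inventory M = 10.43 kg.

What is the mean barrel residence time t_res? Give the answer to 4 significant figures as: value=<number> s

value=785.5 s

Convert throughput: Q = 47.8 kg/h = 47.8/3600 = 0.0132778 kg/s
t_res = M / Q_s = 10.43 / 0.0132778 = 785.523 s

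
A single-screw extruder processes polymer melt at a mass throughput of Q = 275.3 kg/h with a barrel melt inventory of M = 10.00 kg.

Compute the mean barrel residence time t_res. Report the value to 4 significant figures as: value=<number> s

value=130.8 s

Convert throughput: Q = 275.3 kg/h = 275.3/3600 = 0.0764722 kg/s
t_res = M / Q_s = 10.00 ÷ 0.0764722 = 130.766 s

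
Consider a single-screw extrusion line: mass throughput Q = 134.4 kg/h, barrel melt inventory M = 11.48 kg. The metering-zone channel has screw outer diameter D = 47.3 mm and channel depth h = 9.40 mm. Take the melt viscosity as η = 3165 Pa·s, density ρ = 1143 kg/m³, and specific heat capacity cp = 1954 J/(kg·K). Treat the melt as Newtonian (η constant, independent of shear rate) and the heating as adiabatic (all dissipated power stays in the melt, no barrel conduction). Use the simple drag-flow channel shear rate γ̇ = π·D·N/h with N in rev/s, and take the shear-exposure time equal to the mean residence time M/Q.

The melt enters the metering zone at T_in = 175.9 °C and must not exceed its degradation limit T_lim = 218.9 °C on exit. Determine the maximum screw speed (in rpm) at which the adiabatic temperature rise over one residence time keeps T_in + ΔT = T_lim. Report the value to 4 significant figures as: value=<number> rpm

value=37.70 rpm

Q_s = Q / 3600 = 134.4 / 3600 = 0.0373333 kg/s
Mean residence time: t_res = M/Q_s = 11.48 kg / 0.0373333 kg/s = 307.5 s
Geometry in SI: D = 47.3 mm → 0.0473 m, h = 9.40 mm → 0.0094 m
Allowable rise: ΔT_a = T_lim − T_in = 218.9 − 175.9 = 43 K
Invert ΔT = ηγ̇²t_res/(ρcp) for γ̇: γ̇_max² = ΔT_a ρ cp / (η t_res) = 43·1143·1954 / (3165·307.5) = 98.678 s⁻²
γ̇_max = sqrt(98.678) = 9.93368 s⁻¹
N_max = γ̇_max h / (πD) = 9.93368·0.0094/(π·0.0473) = 0.628387 rev/s → ×60 = 37.7032 rpm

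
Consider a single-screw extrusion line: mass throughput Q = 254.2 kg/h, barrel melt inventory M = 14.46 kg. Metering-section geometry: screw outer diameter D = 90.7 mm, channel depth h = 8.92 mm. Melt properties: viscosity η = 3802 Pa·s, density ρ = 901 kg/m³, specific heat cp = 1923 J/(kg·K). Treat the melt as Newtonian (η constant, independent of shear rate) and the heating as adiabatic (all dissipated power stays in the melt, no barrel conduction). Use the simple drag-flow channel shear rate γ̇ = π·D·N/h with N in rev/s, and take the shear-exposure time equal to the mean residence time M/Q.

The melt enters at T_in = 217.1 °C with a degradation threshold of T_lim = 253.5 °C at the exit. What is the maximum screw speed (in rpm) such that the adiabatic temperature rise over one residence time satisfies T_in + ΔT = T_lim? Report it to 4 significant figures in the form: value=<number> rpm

Convert throughput: Q = 254.2 kg/h = 254.2/3600 = 0.0706111 kg/s
Mean residence time: t_res = M/Q_s = 14.46 kg / 0.0706111 kg/s = 204.784 s
Geometry in SI: D = 90.7 mm → 0.0907 m, h = 8.92 mm → 0.00892 m
ΔT_a = T_lim − T_in = 253.5 − 217.1 = 36.4 K
γ̇_max² = ΔT_a·ρ·cp/(η·t_res) = 36.4·901·1923/(3802·204.784) = 81.0024 s⁻²
γ̇_max = √81.0024 = 9.00014 s⁻¹
Solve γ̇ = πDN/h for N: N_max = γ̇_max·h/(π·D) = 9.00014 × 0.00892 / (π × 0.0907) = 0.281745 rev/s = 16.9047 rpm

value=16.90 rpm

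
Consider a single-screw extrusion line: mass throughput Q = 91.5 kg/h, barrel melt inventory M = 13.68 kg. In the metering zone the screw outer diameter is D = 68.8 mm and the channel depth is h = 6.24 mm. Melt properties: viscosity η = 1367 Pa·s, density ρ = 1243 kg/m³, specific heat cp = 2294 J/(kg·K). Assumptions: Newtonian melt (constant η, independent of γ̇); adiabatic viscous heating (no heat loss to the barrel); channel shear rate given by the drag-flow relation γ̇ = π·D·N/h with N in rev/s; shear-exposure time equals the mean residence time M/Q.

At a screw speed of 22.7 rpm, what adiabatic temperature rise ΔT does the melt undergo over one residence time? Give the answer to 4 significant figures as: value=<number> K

value=44.31 K

Throughput in SI: Q_s = 91.5 kg/h ÷ 3600 s/h = 0.0254167 kg/s
t_res = M / Q_s = 13.68 ÷ 0.0254167 = 538.23 s
Convert to SI: D = 0.0688 m, h = 0.00624 m, N = 22.7/60 = 0.378333 rev/s
γ̇ = π D N / h = (π)(0.0688)(0.378333) / 0.00624 = 13.1047 s⁻¹
ΔT = η·γ̇²·t_res / (ρ·cp) = 1367 · (13.1047)² · 538.23 / (1243 · 2294) = 44.3127 K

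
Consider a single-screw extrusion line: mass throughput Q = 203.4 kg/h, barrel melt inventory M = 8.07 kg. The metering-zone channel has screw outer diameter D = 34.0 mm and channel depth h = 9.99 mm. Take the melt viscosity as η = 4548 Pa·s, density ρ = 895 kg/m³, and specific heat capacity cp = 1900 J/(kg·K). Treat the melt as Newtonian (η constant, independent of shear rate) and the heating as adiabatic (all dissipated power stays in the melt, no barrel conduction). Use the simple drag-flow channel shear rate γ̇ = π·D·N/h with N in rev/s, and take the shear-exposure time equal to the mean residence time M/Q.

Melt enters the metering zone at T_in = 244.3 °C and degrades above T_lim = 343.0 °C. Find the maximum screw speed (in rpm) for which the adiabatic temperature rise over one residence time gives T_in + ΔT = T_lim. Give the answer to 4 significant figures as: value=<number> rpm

Q_s = Q / 3600 = 203.4 / 3600 = 0.0565 kg/s
Mean residence time: t_res = M/Q_s = 8.07 kg / 0.0565 kg/s = 142.832 s
Geometry in SI: D = 34.0 mm → 0.034 m, h = 9.99 mm → 0.00999 m
Allowable rise: ΔT_a = T_lim − T_in = 343.0 − 244.3 = 98.7 K
Invert ΔT = ηγ̇²t_res/(ρcp) for γ̇: γ̇_max² = ΔT_a ρ cp / (η t_res) = 98.7·895·1900 / (4548·142.832) = 258.374 s⁻²
γ̇_max = √258.374 = 16.074 s⁻¹
N_max = γ̇_max·h / (π·D) = 16.074 · 0.00999 / (π · 0.034) = 1.50335 rev/s = 90.2011 rpm

value=90.20 rpm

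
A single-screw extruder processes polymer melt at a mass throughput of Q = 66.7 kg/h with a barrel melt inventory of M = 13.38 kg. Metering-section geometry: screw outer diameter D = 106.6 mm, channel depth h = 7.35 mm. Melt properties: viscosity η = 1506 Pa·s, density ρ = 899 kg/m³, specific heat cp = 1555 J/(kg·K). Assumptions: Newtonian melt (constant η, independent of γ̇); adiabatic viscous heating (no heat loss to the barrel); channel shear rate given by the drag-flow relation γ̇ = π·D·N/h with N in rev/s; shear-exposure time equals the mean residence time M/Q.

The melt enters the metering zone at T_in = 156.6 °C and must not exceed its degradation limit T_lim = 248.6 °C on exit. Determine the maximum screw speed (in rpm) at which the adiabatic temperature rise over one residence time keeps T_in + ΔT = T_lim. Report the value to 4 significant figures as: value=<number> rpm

Convert throughput: Q = 66.7 kg/h = 66.7/3600 = 0.0185278 kg/s
t_res = M / Q_s = 13.38 ÷ 0.0185278 = 722.159 s
Convert to metres: D = 0.1066 m, h = 0.00735 m
ΔT_a = T_lim − T_in = 248.6 − 156.6 = 92 K
Invert ΔT = ηγ̇²t_res/(ρcp) for γ̇: γ̇_max² = ΔT_a ρ cp / (η t_res) = 92·899·1555 / (1506·722.159) = 118.255 s⁻²
γ̇_max = sqrt(118.255) = 10.8745 s⁻¹
N_max = γ̇_max h / (πD) = 10.8745·0.00735/(π·0.1066) = 0.238666 rev/s → ×60 = 14.32 rpm

value=14.32 rpm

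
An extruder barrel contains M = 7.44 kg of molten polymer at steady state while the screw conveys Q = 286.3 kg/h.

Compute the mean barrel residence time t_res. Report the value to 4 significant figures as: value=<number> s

value=93.55 s

Q_s = Q / 3600 = 286.3 / 3600 = 0.0795278 kg/s
t_res = M / Q_s = 7.44 ÷ 0.0795278 = 93.5522 s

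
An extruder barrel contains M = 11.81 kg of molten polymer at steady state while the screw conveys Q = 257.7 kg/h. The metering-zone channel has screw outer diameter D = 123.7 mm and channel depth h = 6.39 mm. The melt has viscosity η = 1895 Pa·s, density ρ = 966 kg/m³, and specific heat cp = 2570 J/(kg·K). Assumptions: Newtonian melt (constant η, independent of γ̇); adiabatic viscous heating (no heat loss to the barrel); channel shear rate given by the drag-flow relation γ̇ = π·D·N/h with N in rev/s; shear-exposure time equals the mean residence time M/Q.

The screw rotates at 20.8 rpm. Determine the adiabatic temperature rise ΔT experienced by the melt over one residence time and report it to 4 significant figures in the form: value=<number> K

Throughput in SI: Q_s = 257.7 kg/h ÷ 3600 s/h = 0.0715833 kg/s
t_res = M / Q_s = 11.81 / 0.0715833 = 164.983 s
Convert to SI: D = 0.1237 m, h = 0.00639 m, N = 20.8/60 = 0.346667 rev/s
γ̇ = π·D·N / h = π · 0.1237 · 0.346667 / 0.00639 = 21.0829 s⁻¹
ΔT = η·γ̇²·t_res/(ρ·cp) = [1895 × 21.0829² × 164.983] / [966 × 2570] = 55.9756 K

value=55.98 K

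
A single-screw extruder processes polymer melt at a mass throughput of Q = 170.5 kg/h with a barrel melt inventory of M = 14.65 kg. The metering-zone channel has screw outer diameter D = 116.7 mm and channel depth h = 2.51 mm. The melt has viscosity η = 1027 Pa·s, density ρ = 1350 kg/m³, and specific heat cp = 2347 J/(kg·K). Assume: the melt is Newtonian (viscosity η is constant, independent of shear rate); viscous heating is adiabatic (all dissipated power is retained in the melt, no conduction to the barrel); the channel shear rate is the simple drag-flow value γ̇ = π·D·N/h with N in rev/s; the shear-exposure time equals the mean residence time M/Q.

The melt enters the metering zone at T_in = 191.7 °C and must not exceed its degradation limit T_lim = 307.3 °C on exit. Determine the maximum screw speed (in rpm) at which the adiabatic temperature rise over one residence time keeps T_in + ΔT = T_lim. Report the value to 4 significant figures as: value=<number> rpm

Convert throughput: Q = 170.5 kg/h = 170.5/3600 = 0.0473611 kg/s
t_res = M / Q_s = 14.65 / 0.0473611 = 309.326 s
Geometry in SI: D = 116.7 mm → 0.1167 m, h = 2.51 mm → 0.00251 m
ΔT_a = T_lim − T_in = 307.3 °C − 191.7 °C = 115.6 K
γ̇_max² = ΔT_a·ρ·cp / (η·t_res) = [115.6 × 1350 × 2347] / [1027 × 309.326] = 1152.97 s⁻²
γ̇_max = √1152.97 = 33.9554 s⁻¹
N_max = γ̇_max·h / (π·D) = 33.9554 · 0.00251 / (π · 0.1167) = 0.232468 rev/s = 13.9481 rpm

value=13.95 rpm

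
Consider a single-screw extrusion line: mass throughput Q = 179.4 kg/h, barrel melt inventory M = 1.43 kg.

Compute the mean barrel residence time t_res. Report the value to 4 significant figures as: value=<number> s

Throughput in SI: Q_s = 179.4 kg/h ÷ 3600 s/h = 0.0498333 kg/s
t_res = M / Q_s = 1.43 / 0.0498333 = 28.6957 s

value=28.70 s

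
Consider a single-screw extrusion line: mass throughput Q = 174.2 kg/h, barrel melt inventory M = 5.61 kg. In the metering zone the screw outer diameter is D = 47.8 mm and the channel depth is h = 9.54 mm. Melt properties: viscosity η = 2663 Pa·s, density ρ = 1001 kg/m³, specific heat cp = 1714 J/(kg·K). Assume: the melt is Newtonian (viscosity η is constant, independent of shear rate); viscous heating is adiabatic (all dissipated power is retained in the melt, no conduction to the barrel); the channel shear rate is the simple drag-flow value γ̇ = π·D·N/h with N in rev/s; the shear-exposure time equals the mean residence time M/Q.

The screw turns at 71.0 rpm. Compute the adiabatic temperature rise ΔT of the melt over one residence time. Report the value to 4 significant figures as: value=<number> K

Throughput in SI: Q_s = 174.2 kg/h ÷ 3600 s/h = 0.0483889 kg/s
t_res = M / Q_s = 5.61 / 0.0483889 = 115.936 s
Convert to SI: D = 0.0478 m, h = 0.00954 m, N = 71.0/60 = 1.18333 rev/s
Shear rate: γ̇ = πDN/h = π·0.0478·1.18333/0.00954 = 18.6267 s⁻¹
Adiabatic rise: ΔT = η γ̇² t_res / (ρ cp) = 2663·(18.6267)²·115.936 / (1001·1714) = 62.4333 K

value=62.43 K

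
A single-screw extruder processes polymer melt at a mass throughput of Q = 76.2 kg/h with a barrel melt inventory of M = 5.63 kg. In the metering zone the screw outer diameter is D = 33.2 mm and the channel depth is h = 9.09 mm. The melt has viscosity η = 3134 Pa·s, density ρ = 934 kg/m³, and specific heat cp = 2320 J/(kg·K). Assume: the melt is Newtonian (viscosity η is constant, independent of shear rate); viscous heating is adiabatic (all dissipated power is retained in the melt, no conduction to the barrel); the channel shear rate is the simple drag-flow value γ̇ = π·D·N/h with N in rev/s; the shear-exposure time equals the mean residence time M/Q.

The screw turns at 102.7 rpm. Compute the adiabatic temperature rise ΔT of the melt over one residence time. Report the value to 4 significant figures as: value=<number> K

value=148.4 K

Q_s = Q / 3600 = 76.2 / 3600 = 0.0211667 kg/s
Mean residence time: t_res = M/Q_s = 5.63 kg / 0.0211667 kg/s = 265.984 s
Convert to SI: D = 0.0332 m, h = 0.00909 m, N = 102.7/60 = 1.71167 rev/s
γ̇ = π D N / h = (π)(0.0332)(1.71167) / 0.00909 = 19.6401 s⁻¹
Adiabatic rise: ΔT = η γ̇² t_res / (ρ cp) = 3134·(19.6401)²·265.984 / (934·2320) = 148.391 K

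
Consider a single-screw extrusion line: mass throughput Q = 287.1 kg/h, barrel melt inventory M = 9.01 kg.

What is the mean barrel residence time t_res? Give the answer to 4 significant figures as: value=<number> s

value=113.0 s

Q_s = Q / 3600 = 287.1 / 3600 = 0.07975 kg/s
t_res = M / Q_s = 9.01 ÷ 0.07975 = 112.978 s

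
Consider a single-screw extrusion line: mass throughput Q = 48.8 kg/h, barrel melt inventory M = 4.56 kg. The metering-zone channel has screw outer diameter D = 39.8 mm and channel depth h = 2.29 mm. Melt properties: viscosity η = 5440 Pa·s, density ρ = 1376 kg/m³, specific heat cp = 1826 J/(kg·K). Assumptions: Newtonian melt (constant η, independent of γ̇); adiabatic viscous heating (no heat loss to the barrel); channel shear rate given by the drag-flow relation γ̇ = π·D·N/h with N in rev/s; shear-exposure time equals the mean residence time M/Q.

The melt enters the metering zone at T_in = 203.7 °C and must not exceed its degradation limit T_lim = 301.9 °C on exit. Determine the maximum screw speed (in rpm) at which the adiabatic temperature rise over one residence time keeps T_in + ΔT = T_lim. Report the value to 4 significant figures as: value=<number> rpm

value=12.76 rpm

Q_s = Q / 3600 = 48.8 / 3600 = 0.0135556 kg/s
Mean residence time: t_res = M/Q_s = 4.56 kg / 0.0135556 kg/s = 336.393 s
Convert to metres: D = 0.0398 m, h = 0.00229 m
Allowable rise: ΔT_a = T_lim − T_in = 301.9 − 203.7 = 98.2 K
Invert ΔT = ηγ̇²t_res/(ρcp) for γ̇: γ̇_max² = ΔT_a ρ cp / (η t_res) = 98.2·1376·1826 / (5440·336.393) = 134.829 s⁻²
Take the square root: γ̇_max = √(134.829) = 11.6116 s⁻¹
Solve γ̇ = πDN/h for N: N_max = γ̇_max·h/(π·D) = 11.6116 × 0.00229 / (π × 0.0398) = 0.212664 rev/s = 12.7599 rpm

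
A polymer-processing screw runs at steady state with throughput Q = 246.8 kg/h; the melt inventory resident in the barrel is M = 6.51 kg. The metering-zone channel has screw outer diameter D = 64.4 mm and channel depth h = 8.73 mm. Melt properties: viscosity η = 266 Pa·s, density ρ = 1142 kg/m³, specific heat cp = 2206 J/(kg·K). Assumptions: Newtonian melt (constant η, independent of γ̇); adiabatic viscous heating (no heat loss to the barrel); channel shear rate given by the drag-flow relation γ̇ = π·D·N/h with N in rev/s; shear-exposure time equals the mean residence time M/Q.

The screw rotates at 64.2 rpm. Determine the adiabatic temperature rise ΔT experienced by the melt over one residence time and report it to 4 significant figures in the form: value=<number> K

value=6.165 K

Convert throughput: Q = 246.8 kg/h = 246.8/3600 = 0.0685556 kg/s
Mean residence time: t_res = M/Q_s = 6.51 kg / 0.0685556 kg/s = 94.9595 s
D = 64.4 mm = 0.0644 m;  h = 8.73 mm = 0.00873 m;  N = 64.2 rpm / 60 = 1.07 rev/s
γ̇ = π·D·N / h = π · 0.0644 · 1.07 / 0.00873 = 24.7974 s⁻¹
ΔT = η·γ̇²·t_res / (ρ·cp) = 266 · (24.7974)² · 94.9595 / (1142 · 2206) = 6.16537 K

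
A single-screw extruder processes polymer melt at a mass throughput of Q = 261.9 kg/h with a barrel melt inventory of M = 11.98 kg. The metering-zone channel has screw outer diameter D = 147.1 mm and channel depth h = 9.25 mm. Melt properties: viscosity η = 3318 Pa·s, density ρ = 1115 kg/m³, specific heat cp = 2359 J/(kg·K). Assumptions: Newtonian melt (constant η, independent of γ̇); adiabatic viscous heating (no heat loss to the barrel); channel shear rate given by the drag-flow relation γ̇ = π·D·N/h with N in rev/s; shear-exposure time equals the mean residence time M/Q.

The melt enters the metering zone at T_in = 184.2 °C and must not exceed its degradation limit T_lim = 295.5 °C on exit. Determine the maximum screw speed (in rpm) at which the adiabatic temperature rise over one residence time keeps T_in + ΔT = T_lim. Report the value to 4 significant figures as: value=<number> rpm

value=27.80 rpm

Throughput in SI: Q_s = 261.9 kg/h ÷ 3600 s/h = 0.07275 kg/s
Mean residence time: t_res = M/Q_s = 11.98 kg / 0.07275 kg/s = 164.674 s
Convert to metres: D = 0.1471 m, h = 0.00925 m
ΔT_a = T_lim − T_in = 295.5 °C − 184.2 °C = 111.3 K
γ̇_max² = ΔT_a·ρ·cp / (η·t_res) = [111.3 × 1115 × 2359] / [3318 × 164.674] = 535.794 s⁻²
γ̇_max = sqrt(535.794) = 23.1472 s⁻¹
Solve γ̇ = πDN/h for N: N_max = γ̇_max·h/(π·D) = 23.1472 × 0.00925 / (π × 0.1471) = 0.463317 rev/s = 27.799 rpm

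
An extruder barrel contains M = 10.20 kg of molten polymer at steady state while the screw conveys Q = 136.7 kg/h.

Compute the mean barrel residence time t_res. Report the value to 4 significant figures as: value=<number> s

value=268.6 s

Throughput in SI: Q_s = 136.7 kg/h ÷ 3600 s/h = 0.0379722 kg/s
Mean residence time: t_res = M/Q_s = 10.20 kg / 0.0379722 kg/s = 268.617 s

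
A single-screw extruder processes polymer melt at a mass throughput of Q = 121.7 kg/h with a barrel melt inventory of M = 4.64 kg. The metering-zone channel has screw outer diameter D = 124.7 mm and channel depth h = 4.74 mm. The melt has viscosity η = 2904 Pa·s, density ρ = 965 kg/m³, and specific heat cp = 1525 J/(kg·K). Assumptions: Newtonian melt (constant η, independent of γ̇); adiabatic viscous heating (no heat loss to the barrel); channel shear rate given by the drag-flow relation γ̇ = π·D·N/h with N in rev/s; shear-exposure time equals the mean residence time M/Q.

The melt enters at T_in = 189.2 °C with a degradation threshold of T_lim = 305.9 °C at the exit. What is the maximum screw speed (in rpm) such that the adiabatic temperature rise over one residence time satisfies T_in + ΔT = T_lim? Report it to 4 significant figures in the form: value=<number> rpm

value=15.07 rpm

Throughput in SI: Q_s = 121.7 kg/h ÷ 3600 s/h = 0.0338056 kg/s
t_res = M / Q_s = 4.64 / 0.0338056 = 137.256 s
Geometry in SI: D = 124.7 mm → 0.1247 m, h = 4.74 mm → 0.00474 m
Allowable rise: ΔT_a = T_lim − T_in = 305.9 − 189.2 = 116.7 K
γ̇_max² = ΔT_a·ρ·cp/(η·t_res) = 116.7·965·1525/(2904·137.256) = 430.865 s⁻²
Take the square root: γ̇_max = √(430.865) = 20.7573 s⁻¹
N_max = γ̇_max h / (πD) = 20.7573·0.00474/(π·0.1247) = 0.25115 rev/s → ×60 = 15.069 rpm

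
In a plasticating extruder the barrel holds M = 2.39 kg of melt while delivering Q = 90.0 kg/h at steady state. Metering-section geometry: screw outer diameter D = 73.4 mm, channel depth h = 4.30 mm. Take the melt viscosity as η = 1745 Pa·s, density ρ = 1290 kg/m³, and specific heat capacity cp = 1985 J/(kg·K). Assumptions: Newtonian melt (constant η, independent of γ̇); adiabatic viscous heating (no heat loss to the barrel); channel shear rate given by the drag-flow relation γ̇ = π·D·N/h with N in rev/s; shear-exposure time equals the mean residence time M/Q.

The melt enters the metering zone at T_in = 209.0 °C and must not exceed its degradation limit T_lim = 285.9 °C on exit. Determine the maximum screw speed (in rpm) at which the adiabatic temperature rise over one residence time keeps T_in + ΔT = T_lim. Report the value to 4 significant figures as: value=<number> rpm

value=38.44 rpm

Convert throughput: Q = 90.0 kg/h = 90.0/3600 = 0.025 kg/s
t_res = M / Q_s = 2.39 ÷ 0.025 = 95.6 s
Geometry in SI: D = 73.4 mm → 0.0734 m, h = 4.30 mm → 0.0043 m
ΔT_a = T_lim − T_in = 285.9 °C − 209.0 °C = 76.9 K
γ̇_max² = ΔT_a·ρ·cp / (η·t_res) = [76.9 × 1290 × 1985] / [1745 × 95.6] = 1180.38 s⁻²
γ̇_max = √1180.38 = 34.3567 s⁻¹
N_max = γ̇_max h / (πD) = 34.3567·0.0043/(π·0.0734) = 0.64067 rev/s → ×60 = 38.4402 rpm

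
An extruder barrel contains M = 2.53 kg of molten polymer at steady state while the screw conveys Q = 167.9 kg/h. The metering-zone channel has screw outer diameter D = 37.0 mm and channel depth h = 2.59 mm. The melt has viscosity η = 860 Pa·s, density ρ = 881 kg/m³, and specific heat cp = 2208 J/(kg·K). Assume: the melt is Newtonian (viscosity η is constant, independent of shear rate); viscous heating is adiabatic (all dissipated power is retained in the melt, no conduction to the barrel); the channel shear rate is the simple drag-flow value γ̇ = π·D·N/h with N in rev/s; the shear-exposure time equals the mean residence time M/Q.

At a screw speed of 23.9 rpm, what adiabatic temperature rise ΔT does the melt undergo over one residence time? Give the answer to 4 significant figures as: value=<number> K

value=7.665 K

Convert throughput: Q = 167.9 kg/h = 167.9/3600 = 0.0466389 kg/s
t_res = M / Q_s = 2.53 / 0.0466389 = 54.2466 s
Convert to SI: D = 0.037 m, h = 0.00259 m, N = 23.9/60 = 0.398333 rev/s
Shear rate: γ̇ = πDN/h = π·0.037·0.398333/0.00259 = 17.8772 s⁻¹
Adiabatic rise: ΔT = η γ̇² t_res / (ρ cp) = 860·(17.8772)²·54.2466 / (881·2208) = 7.66466 K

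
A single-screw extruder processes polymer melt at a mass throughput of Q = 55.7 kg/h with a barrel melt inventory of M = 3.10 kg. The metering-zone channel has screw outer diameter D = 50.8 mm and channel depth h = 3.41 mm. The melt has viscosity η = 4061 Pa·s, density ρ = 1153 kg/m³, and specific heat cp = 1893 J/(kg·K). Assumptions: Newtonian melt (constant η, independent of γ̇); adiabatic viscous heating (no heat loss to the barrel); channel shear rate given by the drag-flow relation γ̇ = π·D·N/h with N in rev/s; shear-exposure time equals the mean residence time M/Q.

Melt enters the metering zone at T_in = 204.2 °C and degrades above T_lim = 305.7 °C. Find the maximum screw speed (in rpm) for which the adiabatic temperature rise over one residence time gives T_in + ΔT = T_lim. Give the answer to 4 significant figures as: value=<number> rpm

value=21.15 rpm

Convert throughput: Q = 55.7 kg/h = 55.7/3600 = 0.0154722 kg/s
Mean residence time: t_res = M/Q_s = 3.10 kg / 0.0154722 kg/s = 200.359 s
Geometry in SI: D = 50.8 mm → 0.0508 m, h = 3.41 mm → 0.00341 m
ΔT_a = T_lim − T_in = 305.7 − 204.2 = 101.5 K
Invert ΔT = ηγ̇²t_res/(ρcp) for γ̇: γ̇_max² = ΔT_a ρ cp / (η t_res) = 101.5·1153·1893 / (4061·200.359) = 272.273 s⁻²
γ̇_max = √272.273 = 16.5007 s⁻¹
N_max = γ̇_max h / (πD) = 16.5007·0.00341/(π·0.0508) = 0.352568 rev/s → ×60 = 21.1541 rpm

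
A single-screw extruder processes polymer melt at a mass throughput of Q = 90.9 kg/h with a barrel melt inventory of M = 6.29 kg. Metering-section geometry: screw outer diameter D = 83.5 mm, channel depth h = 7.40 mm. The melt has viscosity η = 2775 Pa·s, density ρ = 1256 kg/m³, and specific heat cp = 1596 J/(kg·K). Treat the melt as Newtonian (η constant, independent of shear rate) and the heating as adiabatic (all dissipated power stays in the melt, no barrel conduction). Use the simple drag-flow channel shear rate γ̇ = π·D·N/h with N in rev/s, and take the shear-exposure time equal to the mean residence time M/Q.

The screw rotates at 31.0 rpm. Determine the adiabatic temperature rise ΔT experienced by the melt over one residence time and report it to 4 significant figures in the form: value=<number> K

Throughput in SI: Q_s = 90.9 kg/h ÷ 3600 s/h = 0.02525 kg/s
t_res = M / Q_s = 6.29 ÷ 0.02525 = 249.109 s
Convert to SI: D = 0.0835 m, h = 0.0074 m, N = 31.0/60 = 0.516667 rev/s
γ̇ = π D N / h = (π)(0.0835)(0.516667) / 0.0074 = 18.3153 s⁻¹
Adiabatic rise: ΔT = η γ̇² t_res / (ρ cp) = 2775·(18.3153)²·249.109 / (1256·1596) = 115.68 K

value=115.7 K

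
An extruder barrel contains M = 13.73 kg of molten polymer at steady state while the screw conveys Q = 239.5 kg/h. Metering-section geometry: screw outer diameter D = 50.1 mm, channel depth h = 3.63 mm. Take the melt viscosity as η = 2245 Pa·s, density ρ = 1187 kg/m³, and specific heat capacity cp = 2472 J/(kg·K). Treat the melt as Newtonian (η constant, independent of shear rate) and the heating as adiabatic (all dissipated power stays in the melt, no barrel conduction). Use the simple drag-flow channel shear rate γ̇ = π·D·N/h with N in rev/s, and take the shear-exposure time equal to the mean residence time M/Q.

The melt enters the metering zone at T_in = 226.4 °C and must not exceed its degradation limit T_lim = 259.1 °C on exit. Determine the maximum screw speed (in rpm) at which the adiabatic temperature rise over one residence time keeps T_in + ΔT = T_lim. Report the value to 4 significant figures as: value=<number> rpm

Q_s = Q / 3600 = 239.5 / 3600 = 0.0665278 kg/s
t_res = M / Q_s = 13.73 / 0.0665278 = 206.38 s
D = 50.1 mm = 0.0501 m;  h = 3.63 mm = 0.00363 m
Allowable rise: ΔT_a = T_lim − T_in = 259.1 − 226.4 = 32.7 K
γ̇_max² = ΔT_a·ρ·cp/(η·t_res) = 32.7·1187·2472/(2245·206.38) = 207.092 s⁻²
Take the square root: γ̇_max = √(207.092) = 14.3907 s⁻¹
Solve γ̇ = πDN/h for N: N_max = γ̇_max·h/(π·D) = 14.3907 × 0.00363 / (π × 0.0501) = 0.331895 rev/s = 19.9137 rpm

value=19.91 rpm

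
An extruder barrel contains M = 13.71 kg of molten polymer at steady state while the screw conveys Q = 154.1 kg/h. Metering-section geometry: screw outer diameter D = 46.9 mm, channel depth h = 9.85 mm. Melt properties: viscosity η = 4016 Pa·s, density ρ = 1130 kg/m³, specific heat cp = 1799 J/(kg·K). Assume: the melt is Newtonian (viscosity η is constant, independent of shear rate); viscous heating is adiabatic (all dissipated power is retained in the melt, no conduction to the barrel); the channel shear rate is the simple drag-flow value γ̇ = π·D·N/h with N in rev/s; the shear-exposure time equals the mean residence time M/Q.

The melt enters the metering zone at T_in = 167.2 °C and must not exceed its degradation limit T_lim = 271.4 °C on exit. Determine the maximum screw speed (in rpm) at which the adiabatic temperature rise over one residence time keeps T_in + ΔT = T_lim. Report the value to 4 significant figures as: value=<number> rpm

value=51.47 rpm

Q_s = Q / 3600 = 154.1 / 3600 = 0.0428056 kg/s
t_res = M / Q_s = 13.71 ÷ 0.0428056 = 320.286 s
D = 46.9 mm = 0.0469 m;  h = 9.85 mm = 0.00985 m
ΔT_a = T_lim − T_in = 271.4 °C − 167.2 °C = 104.2 K
Invert ΔT = ηγ̇²t_res/(ρcp) for γ̇: γ̇_max² = ΔT_a ρ cp / (η t_res) = 104.2·1130·1799 / (4016·320.286) = 164.682 s⁻²
γ̇_max = sqrt(164.682) = 12.8329 s⁻¹
N_max = γ̇_max h / (πD) = 12.8329·0.00985/(π·0.0469) = 0.8579 rev/s → ×60 = 51.474 rpm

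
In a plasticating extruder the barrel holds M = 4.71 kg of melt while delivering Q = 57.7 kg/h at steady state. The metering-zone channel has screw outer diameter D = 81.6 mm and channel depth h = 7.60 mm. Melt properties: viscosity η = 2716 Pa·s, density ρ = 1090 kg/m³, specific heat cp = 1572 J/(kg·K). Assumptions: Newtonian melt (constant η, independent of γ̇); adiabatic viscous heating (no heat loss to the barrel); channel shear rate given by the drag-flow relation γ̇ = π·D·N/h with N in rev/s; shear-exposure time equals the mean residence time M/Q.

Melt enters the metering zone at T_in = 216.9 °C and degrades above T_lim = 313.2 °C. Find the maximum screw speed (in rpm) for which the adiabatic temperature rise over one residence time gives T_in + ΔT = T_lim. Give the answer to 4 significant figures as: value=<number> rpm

Q_s = Q / 3600 = 57.7 / 3600 = 0.0160278 kg/s
Mean residence time: t_res = M/Q_s = 4.71 kg / 0.0160278 kg/s = 293.865 s
Convert to metres: D = 0.0816 m, h = 0.0076 m
ΔT_a = T_lim − T_in = 313.2 °C − 216.9 °C = 96.3 K
Invert ΔT = ηγ̇²t_res/(ρcp) for γ̇: γ̇_max² = ΔT_a ρ cp / (η t_res) = 96.3·1090·1572 / (2716·293.865) = 206.742 s⁻²
Take the square root: γ̇_max = √(206.742) = 14.3785 s⁻¹
Solve γ̇ = πDN/h for N: N_max = γ̇_max·h/(π·D) = 14.3785 × 0.0076 / (π × 0.0816) = 0.426273 rev/s = 25.5764 rpm

value=25.58 rpm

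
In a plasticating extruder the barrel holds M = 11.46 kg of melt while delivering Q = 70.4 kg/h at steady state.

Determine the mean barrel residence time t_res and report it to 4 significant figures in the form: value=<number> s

value=586.0 s

Convert throughput: Q = 70.4 kg/h = 70.4/3600 = 0.0195556 kg/s
t_res = M / Q_s = 11.46 / 0.0195556 = 586.023 s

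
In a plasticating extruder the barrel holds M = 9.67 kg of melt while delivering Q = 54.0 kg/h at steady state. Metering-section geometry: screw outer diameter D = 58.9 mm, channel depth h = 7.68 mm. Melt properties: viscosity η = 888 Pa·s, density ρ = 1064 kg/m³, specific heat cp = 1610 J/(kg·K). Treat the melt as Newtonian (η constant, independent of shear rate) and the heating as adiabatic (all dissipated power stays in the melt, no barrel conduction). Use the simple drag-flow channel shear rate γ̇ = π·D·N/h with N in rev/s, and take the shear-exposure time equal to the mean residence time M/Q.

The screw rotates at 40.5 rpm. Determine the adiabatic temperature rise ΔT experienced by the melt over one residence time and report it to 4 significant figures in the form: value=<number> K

Convert throughput: Q = 54.0 kg/h = 54.0/3600 = 0.015 kg/s
Mean residence time: t_res = M/Q_s = 9.67 kg / 0.015 kg/s = 644.667 s
Convert to SI: D = 0.0589 m, h = 0.00768 m, N = 40.5/60 = 0.675 rev/s
γ̇ = π·D·N / h = π · 0.0589 · 0.675 / 0.00768 = 16.2633 s⁻¹
ΔT = η·γ̇²·t_res/(ρ·cp) = [888 × 16.2633² × 644.667] / [1064 × 1610] = 88.3886 K

value=88.39 K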